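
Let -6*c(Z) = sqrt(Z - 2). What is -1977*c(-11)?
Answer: 659*I*sqrt(13)/2 ≈ 1188.0*I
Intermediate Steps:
c(Z) = -sqrt(-2 + Z)/6 (c(Z) = -sqrt(Z - 2)/6 = -sqrt(-2 + Z)/6)
-1977*c(-11) = -(-659)*sqrt(-2 - 11)/2 = -(-659)*sqrt(-13)/2 = -(-659)*I*sqrt(13)/2 = 659*I*sqrt(13)/2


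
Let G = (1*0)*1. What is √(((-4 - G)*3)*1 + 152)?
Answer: 2*√35 ≈ 11.832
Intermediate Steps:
G = 0 (G = 0*1 = 0)
√(((-4 - G)*3)*1 + 152) = √(((-4 - 1*0)*3)*1 + 152) = √(((-4 + 0)*3)*1 + 152) = √(-4*3*1 + 152) = √(-12*1 + 152) = √(-12 + 152) = √140 = 2*√35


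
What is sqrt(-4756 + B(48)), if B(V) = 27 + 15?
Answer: I*sqrt(4714) ≈ 68.659*I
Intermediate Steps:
B(V) = 42
sqrt(-4756 + B(48)) = sqrt(-4756 + 42) = sqrt(-4714) = I*sqrt(4714)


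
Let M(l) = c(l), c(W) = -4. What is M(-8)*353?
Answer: -1412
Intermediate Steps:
M(l) = -4
M(-8)*353 = -4*353 = -1412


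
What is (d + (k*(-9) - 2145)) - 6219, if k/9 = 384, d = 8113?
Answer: -31355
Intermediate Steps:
k = 3456 (k = 9*384 = 3456)
(d + (k*(-9) - 2145)) - 6219 = (8113 + (3456*(-9) - 2145)) - 6219 = (8113 + (-31104 - 2145)) - 6219 = (8113 - 33249) - 6219 = -25136 - 6219 = -31355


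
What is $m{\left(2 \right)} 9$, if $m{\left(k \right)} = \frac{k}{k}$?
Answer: $9$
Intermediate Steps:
$m{\left(k \right)} = 1$
$m{\left(2 \right)} 9 = 1 \cdot 9 = 9$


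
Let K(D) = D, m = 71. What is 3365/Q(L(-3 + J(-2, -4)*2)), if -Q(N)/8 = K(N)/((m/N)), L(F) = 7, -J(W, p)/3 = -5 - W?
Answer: -238915/392 ≈ -609.48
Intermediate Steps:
J(W, p) = 15 + 3*W (J(W, p) = -3*(-5 - W) = 15 + 3*W)
Q(N) = -8*N**2/71 (Q(N) = -8*N/(71/N) = -8*N*N/71 = -8*N**2/71)
3365/Q(L(-3 + J(-2, -4)*2)) = 3365/((-8/71*7**2)) = 3365/((-8/71*49)) = 3365/(-392/71) = 3365*(-71/392) = -238915/392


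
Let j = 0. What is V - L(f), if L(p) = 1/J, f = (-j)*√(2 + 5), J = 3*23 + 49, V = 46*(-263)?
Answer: -1427565/118 ≈ -12098.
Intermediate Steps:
V = -12098
J = 118 (J = 69 + 49 = 118)
f = 0 (f = (-1*0)*√(2 + 5) = 0*√7 = 0)
L(p) = 1/118
V - L(f) = -12098 - 1*1/118 = -12098 - 1/118 = -1427565/118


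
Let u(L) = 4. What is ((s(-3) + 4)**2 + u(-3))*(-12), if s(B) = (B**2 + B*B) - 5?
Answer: -3516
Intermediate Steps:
s(B) = -5 + 2*B**2 (s(B) = (B**2 + B**2) - 5 = 2*B**2 - 5 = -5 + 2*B**2)
((s(-3) + 4)**2 + u(-3))*(-12) = (((-5 + 2*(-3)**2) + 4)**2 + 4)*(-12) = (((-5 + 2*9) + 4)**2 + 4)*(-12) = (((-5 + 18) + 4)**2 + 4)*(-12) = ((13 + 4)**2 + 4)*(-12) = (17**2 + 4)*(-12) = (289 + 4)*(-12) = 293*(-12) = -3516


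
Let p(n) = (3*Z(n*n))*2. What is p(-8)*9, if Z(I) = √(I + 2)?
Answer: 54*√66 ≈ 438.70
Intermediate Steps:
Z(I) = √(2 + I)
p(n) = 6*√(2 + n²) (p(n) = (3*√(2 + n*n))*2 = (3*√(2 + n²))*2 = 6*√(2 + n²))
p(-8)*9 = (6*√(2 + (-8)²))*9 = (6*√(2 + 64))*9 = (6*√66)*9 = 54*√66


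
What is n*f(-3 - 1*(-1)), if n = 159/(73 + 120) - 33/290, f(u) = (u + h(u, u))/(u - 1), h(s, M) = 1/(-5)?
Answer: 145717/279850 ≈ 0.52070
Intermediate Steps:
h(s, M) = -⅕
f(u) = (-⅕ + u)/(-1 + u) (f(u) = (u - ⅕)/(u - 1) = (-⅕ + u)/(-1 + u))
n = 39741/55970 (n = 159/193 - 33*1/290 = 159*(1/193) - 33/290 = 159/193 - 33/290 = 39741/55970 ≈ 0.71004)
n*f(-3 - 1*(-1)) = 39741*((-⅕ + (-3 - 1*(-1)))/(-1 + (-3 - 1*(-1))))/55970 = 39741*((-⅕ + (-3 + 1))/(-1 + (-3 + 1)))/55970 = 39741*((-⅕ - 2)/(-1 - 2))/55970 = 39741*(-11/5/(-3))/55970 = 39741*(-⅓*(-11/5))/55970 = (39741/55970)*(11/15) = 145717/279850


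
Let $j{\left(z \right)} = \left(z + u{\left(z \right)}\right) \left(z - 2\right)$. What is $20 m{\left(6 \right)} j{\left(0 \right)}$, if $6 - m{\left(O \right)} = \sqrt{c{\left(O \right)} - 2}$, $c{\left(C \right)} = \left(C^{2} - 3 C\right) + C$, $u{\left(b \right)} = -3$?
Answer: $720 - 120 \sqrt{22} \approx 157.15$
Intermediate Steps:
$c{\left(C \right)} = C^{2} - 2 C$
$m{\left(O \right)} = 6 - \sqrt{-2 + O \left(-2 + O\right)}$ ($m{\left(O \right)} = 6 - \sqrt{O \left(-2 + O\right) - 2} = 6 - \sqrt{-2 + O \left(-2 + O\right)}$)
$j{\left(z \right)} = \left(-3 + z\right) \left(-2 + z\right)$ ($j{\left(z \right)} = \left(z - 3\right) \left(z - 2\right) = \left(-3 + z\right) \left(-2 + z\right)$)
$20 m{\left(6 \right)} j{\left(0 \right)} = 20 \left(6 - \sqrt{-2 + 6 \left(-2 + 6\right)}\right) \left(6 + 0^{2} - 0\right) = 20 \left(6 - \sqrt{-2 + 6 \cdot 4}\right) \left(6 + 0 + 0\right) = 20 \left(6 - \sqrt{-2 + 24}\right) 6 = 20 \left(6 - \sqrt{22}\right) 6 = \left(120 - 20 \sqrt{22}\right) 6 = 720 - 120 \sqrt{22}$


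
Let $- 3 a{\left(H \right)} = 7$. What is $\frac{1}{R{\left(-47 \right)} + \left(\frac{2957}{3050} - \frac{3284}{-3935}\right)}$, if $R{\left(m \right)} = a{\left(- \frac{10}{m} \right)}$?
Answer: $- \frac{7201050}{3811253} \approx -1.8894$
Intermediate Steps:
$a{\left(H \right)} = - \frac{7}{3}$ ($a{\left(H \right)} = \left(- \frac{1}{3}\right) 7 = - \frac{7}{3}$)
$R{\left(m \right)} = - \frac{7}{3}$
$\frac{1}{R{\left(-47 \right)} + \left(\frac{2957}{3050} - \frac{3284}{-3935}\right)} = \frac{1}{- \frac{7}{3} + \left(\frac{2957}{3050} - \frac{3284}{-3935}\right)} = \frac{1}{- \frac{7}{3} + \left(2957 \cdot \frac{1}{3050} - - \frac{3284}{3935}\right)} = \frac{1}{- \frac{7}{3} + \left(\frac{2957}{3050} + \frac{3284}{3935}\right)} = \frac{1}{- \frac{7}{3} + \frac{4330399}{2400350}} = \frac{1}{- \frac{3811253}{7201050}} = - \frac{7201050}{3811253}$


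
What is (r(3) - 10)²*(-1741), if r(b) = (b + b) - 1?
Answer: -43525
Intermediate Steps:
r(b) = -1 + 2*b (r(b) = 2*b - 1 = -1 + 2*b)
(r(3) - 10)²*(-1741) = ((-1 + 2*3) - 10)²*(-1741) = ((-1 + 6) - 10)²*(-1741) = (5 - 10)²*(-1741) = (-5)²*(-1741) = 25*(-1741) = -43525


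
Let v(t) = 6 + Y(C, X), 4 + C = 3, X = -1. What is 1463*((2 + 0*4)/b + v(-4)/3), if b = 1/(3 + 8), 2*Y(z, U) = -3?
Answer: 68761/2 ≈ 34381.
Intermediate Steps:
C = -1 (C = -4 + 3 = -1)
Y(z, U) = -3/2 (Y(z, U) = (1/2)*(-3) = -3/2)
b = 1/11 ≈ 0.090909
v(t) = 9/2 (v(t) = 6 - 3/2 = 9/2)
1463*((2 + 0*4)/b + v(-4)/3) = 1463*((2 + 0*4)/(1/11) + (9/2)/3) = 1463*((2 + 0)*11 + (9/2)*(1/3)) = 1463*(2*11 + 3/2) = 1463*(22 + 3/2) = 1463*(47/2) = 68761/2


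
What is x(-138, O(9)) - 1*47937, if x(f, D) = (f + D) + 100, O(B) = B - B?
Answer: -47975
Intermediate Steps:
O(B) = 0
x(f, D) = 100 + D + f (x(f, D) = (D + f) + 100 = 100 + D + f)
x(-138, O(9)) - 1*47937 = (100 + 0 - 138) - 1*47937 = -38 - 47937 = -47975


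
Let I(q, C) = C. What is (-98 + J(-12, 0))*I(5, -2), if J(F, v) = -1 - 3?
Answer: 204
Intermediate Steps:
J(F, v) = -4
(-98 + J(-12, 0))*I(5, -2) = (-98 - 4)*(-2) = -102*(-2) = 204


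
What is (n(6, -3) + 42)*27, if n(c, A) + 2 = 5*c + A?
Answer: 1809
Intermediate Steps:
n(c, A) = -2 + A + 5*c (n(c, A) = -2 + (5*c + A) = -2 + (A + 5*c) = -2 + A + 5*c)
(n(6, -3) + 42)*27 = ((-2 - 3 + 5*6) + 42)*27 = ((-2 - 3 + 30) + 42)*27 = (25 + 42)*27 = 67*27 = 1809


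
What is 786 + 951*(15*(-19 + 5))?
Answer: -198924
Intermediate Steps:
786 + 951*(15*(-19 + 5)) = 786 + 951*(15*(-14)) = 786 + 951*(-210) = 786 - 199710 = -198924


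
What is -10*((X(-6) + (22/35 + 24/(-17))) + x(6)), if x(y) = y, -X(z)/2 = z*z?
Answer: 79472/119 ≈ 667.83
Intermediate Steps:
X(z) = -2*z² (X(z) = -2*z*z = -2*z²)
-10*((X(-6) + (22/35 + 24/(-17))) + x(6)) = -10*((-2*(-6)² + (22/35 + 24/(-17))) + 6) = -10*((-2*36 + (22*(1/35) + 24*(-1/17))) + 6) = -10*((-72 + (22/35 - 24/17)) + 6) = -10*((-72 - 466/595) + 6) = -10*(-43306/595 + 6) = -10*(-39736/595) = 79472/119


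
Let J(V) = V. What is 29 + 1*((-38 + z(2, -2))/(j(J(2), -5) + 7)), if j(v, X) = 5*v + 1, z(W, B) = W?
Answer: 27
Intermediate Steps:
j(v, X) = 1 + 5*v
29 + 1*((-38 + z(2, -2))/(j(J(2), -5) + 7)) = 29 + 1*((-38 + 2)/((1 + 5*2) + 7)) = 29 + 1*(-36/((1 + 10) + 7)) = 29 + 1*(-36/(11 + 7)) = 29 + 1*(-36/18) = 29 + 1*(-36*1/18) = 29 + 1*(-2) = 29 - 2 = 27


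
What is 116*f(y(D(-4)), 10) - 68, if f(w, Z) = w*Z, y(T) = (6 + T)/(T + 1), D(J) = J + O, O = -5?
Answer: 367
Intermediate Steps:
D(J) = -5 + J (D(J) = J - 5 = -5 + J)
y(T) = (6 + T)/(1 + T)
f(w, Z) = Z*w
116*f(y(D(-4)), 10) - 68 = 116*(10*((6 + (-5 - 4))/(1 + (-5 - 4)))) - 68 = 116*(10*((6 - 9)/(1 - 9))) - 68 = 116*(10*(-3/(-8))) - 68 = 116*(10*(-⅛*(-3))) - 68 = 116*(10*(3/8)) - 68 = 116*(15/4) - 68 = 435 - 68 = 367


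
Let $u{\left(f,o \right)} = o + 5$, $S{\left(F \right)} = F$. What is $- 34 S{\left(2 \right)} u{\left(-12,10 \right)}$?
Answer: $-1020$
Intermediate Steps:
$u{\left(f,o \right)} = 5 + o$
$- 34 S{\left(2 \right)} u{\left(-12,10 \right)} = \left(-34\right) 2 \left(5 + 10\right) = \left(-68\right) 15 = -1020$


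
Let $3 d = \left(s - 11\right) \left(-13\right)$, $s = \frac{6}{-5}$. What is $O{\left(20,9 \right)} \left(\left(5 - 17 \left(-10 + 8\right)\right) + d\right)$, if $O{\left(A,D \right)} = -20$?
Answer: $- \frac{5512}{3} \approx -1837.3$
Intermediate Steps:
$s = - \frac{6}{5}$ ($s = 6 \left(- \frac{1}{5}\right) = - \frac{6}{5} \approx -1.2$)
$d = \frac{793}{15}$ ($d = \frac{\left(- \frac{6}{5} - 11\right) \left(-13\right)}{3} = \frac{\left(- \frac{61}{5}\right) \left(-13\right)}{3} = \frac{1}{3} \cdot \frac{793}{5} = \frac{793}{15} \approx 52.867$)
$O{\left(20,9 \right)} \left(\left(5 - 17 \left(-10 + 8\right)\right) + d\right) = - 20 \left(\left(5 - 17 \left(-10 + 8\right)\right) + \frac{793}{15}\right) = - 20 \left(\left(5 - -34\right) + \frac{793}{15}\right) = - 20 \left(\left(5 + 34\right) + \frac{793}{15}\right) = - 20 \left(39 + \frac{793}{15}\right) = \left(-20\right) \frac{1378}{15} = - \frac{5512}{3}$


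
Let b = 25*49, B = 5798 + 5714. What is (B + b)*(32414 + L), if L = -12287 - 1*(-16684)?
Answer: 468861707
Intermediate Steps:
B = 11512
b = 1225
L = 4397 (L = -12287 + 16684 = 4397)
(B + b)*(32414 + L) = (11512 + 1225)*(32414 + 4397) = 12737*36811 = 468861707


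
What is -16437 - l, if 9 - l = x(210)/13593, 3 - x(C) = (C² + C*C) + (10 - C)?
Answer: -223638475/13593 ≈ -16452.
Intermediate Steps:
x(C) = -7 + C - 2*C² (x(C) = 3 - ((C² + C*C) + (10 - C)) = 3 - ((C² + C²) + (10 - C)) = 3 - (2*C² + (10 - C)) = 3 - (10 - C + 2*C²) = 3 + (-10 + C - 2*C²) = -7 + C - 2*C²)
l = 210334/13593 (l = 9 - (-7 + 210 - 2*210²)/13593 = 9 - (-7 + 210 - 2*44100)/13593 = 9 - (-7 + 210 - 88200)/13593 = 9 - (-87997)/13593 = 9 - 1*(-87997/13593) = 9 + 87997/13593 = 210334/13593 ≈ 15.474)
-16437 - l = -16437 - 1*210334/13593 = -16437 - 210334/13593 = -223638475/13593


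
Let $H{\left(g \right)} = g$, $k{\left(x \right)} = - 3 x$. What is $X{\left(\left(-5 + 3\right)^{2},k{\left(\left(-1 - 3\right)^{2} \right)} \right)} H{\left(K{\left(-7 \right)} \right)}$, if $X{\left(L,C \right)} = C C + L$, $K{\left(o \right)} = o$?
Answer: $-16156$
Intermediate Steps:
$X{\left(L,C \right)} = L + C^{2}$ ($X{\left(L,C \right)} = C^{2} + L = L + C^{2}$)
$X{\left(\left(-5 + 3\right)^{2},k{\left(\left(-1 - 3\right)^{2} \right)} \right)} H{\left(K{\left(-7 \right)} \right)} = \left(\left(-5 + 3\right)^{2} + \left(- 3 \left(-1 - 3\right)^{2}\right)^{2}\right) \left(-7\right) = \left(\left(-2\right)^{2} + \left(- 3 \left(-4\right)^{2}\right)^{2}\right) \left(-7\right) = \left(4 + \left(\left(-3\right) 16\right)^{2}\right) \left(-7\right) = \left(4 + \left(-48\right)^{2}\right) \left(-7\right) = \left(4 + 2304\right) \left(-7\right) = 2308 \left(-7\right) = -16156$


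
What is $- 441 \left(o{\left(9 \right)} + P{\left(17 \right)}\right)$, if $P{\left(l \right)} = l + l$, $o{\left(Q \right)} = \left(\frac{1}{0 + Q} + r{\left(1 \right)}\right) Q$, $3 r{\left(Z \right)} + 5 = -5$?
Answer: $-2205$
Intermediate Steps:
$r{\left(Z \right)} = - \frac{10}{3}$ ($r{\left(Z \right)} = - \frac{5}{3} + \frac{1}{3} \left(-5\right) = - \frac{5}{3} - \frac{5}{3} = - \frac{10}{3}$)
$o{\left(Q \right)} = Q \left(- \frac{10}{3} + \frac{1}{Q}\right)$ ($o{\left(Q \right)} = \left(\frac{1}{0 + Q} - \frac{10}{3}\right) Q = \left(\frac{1}{Q} - \frac{10}{3}\right) Q = \left(- \frac{10}{3} + \frac{1}{Q}\right) Q = Q \left(- \frac{10}{3} + \frac{1}{Q}\right)$)
$P{\left(l \right)} = 2 l$
$- 441 \left(o{\left(9 \right)} + P{\left(17 \right)}\right) = - 441 \left(\left(1 - 30\right) + 2 \cdot 17\right) = - 441 \left(\left(1 - 30\right) + 34\right) = - 441 \left(-29 + 34\right) = \left(-441\right) 5 = -2205$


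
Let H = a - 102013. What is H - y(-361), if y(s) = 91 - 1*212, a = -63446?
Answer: -165338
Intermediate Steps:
H = -165459 (H = -63446 - 102013 = -165459)
y(s) = -121 (y(s) = 91 - 212 = -121)
H - y(-361) = -165459 - 1*(-121) = -165459 + 121 = -165338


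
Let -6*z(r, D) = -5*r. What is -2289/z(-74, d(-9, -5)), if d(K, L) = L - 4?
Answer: 6867/185 ≈ 37.119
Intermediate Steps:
d(K, L) = -4 + L
z(r, D) = 5*r/6 (z(r, D) = -(-5)*r/6 = 5*r/6)
-2289/z(-74, d(-9, -5)) = -2289/((⅚)*(-74)) = -2289/(-185/3) = -2289*(-3/185) = 6867/185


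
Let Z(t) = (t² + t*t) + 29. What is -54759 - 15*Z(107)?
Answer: -398664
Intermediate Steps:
Z(t) = 29 + 2*t² (Z(t) = (t² + t²) + 29 = 2*t² + 29 = 29 + 2*t²)
-54759 - 15*Z(107) = -54759 - 15*(29 + 2*107²) = -54759 - 15*(29 + 2*11449) = -54759 - 15*(29 + 22898) = -54759 - 15*22927 = -54759 - 343905 = -398664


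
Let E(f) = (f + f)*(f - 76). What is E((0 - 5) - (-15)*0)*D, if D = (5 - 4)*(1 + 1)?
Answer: 1620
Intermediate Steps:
D = 2 (D = 1*2 = 2)
E(f) = 2*f*(-76 + f) (E(f) = (2*f)*(-76 + f) = 2*f*(-76 + f))
E((0 - 5) - (-15)*0)*D = (2*((0 - 5) - (-15)*0)*(-76 + ((0 - 5) - (-15)*0)))*2 = (2*(-5 - 5*0)*(-76 + (-5 - 5*0)))*2 = (2*(-5 + 0)*(-76 + (-5 + 0)))*2 = (2*(-5)*(-76 - 5))*2 = (2*(-5)*(-81))*2 = 810*2 = 1620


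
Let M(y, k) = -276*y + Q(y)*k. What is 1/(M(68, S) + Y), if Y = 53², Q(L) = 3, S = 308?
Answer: -1/15035 ≈ -6.6511e-5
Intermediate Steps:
Y = 2809
M(y, k) = -276*y + 3*k
1/(M(68, S) + Y) = 1/((-276*68 + 3*308) + 2809) = 1/((-18768 + 924) + 2809) = 1/(-17844 + 2809) = 1/(-15035) = -1/15035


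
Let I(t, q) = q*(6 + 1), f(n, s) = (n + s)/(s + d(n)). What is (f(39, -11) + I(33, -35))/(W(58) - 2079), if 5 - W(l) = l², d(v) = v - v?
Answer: 2723/59818 ≈ 0.045521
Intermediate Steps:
d(v) = 0
f(n, s) = (n + s)/s (f(n, s) = (n + s)/(s + 0) = (n + s)/s)
W(l) = 5 - l²
I(t, q) = 7*q (I(t, q) = q*7 = 7*q)
(f(39, -11) + I(33, -35))/(W(58) - 2079) = ((39 - 11)/(-11) + 7*(-35))/((5 - 1*58²) - 2079) = (-1/11*28 - 245)/((5 - 1*3364) - 2079) = (-28/11 - 245)/((5 - 3364) - 2079) = -2723/(11*(-3359 - 2079)) = -2723/11/(-5438) = -2723/11*(-1/5438) = 2723/59818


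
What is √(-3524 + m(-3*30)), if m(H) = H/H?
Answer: I*√3523 ≈ 59.355*I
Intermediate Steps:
m(H) = 1
√(-3524 + m(-3*30)) = √(-3524 + 1) = √(-3523) = I*√3523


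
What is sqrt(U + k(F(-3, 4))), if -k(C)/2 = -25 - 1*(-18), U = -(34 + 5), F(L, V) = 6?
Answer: 5*I ≈ 5.0*I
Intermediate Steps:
U = -39 (U = -1*39 = -39)
k(C) = 14 (k(C) = -2*(-25 - 1*(-18)) = -2*(-25 + 18) = -2*(-7) = 14)
sqrt(U + k(F(-3, 4))) = sqrt(-39 + 14) = sqrt(-25) = 5*I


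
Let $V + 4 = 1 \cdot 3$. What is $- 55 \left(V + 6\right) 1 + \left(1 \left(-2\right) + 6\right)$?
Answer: $-271$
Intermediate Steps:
$V = -1$ ($V = -4 + 1 \cdot 3 = -4 + 3 = -1$)
$- 55 \left(V + 6\right) 1 + \left(1 \left(-2\right) + 6\right) = - 55 \left(-1 + 6\right) 1 + \left(1 \left(-2\right) + 6\right) = - 55 \cdot 5 \cdot 1 + \left(-2 + 6\right) = \left(-55\right) 5 + 4 = -275 + 4 = -271$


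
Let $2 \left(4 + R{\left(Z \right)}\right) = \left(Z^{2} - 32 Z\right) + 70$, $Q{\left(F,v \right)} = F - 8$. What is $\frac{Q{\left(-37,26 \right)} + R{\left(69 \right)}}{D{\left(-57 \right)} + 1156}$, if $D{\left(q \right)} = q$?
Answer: $\frac{2525}{2198} \approx 1.1488$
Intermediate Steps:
$Q{\left(F,v \right)} = -8 + F$
$R{\left(Z \right)} = 31 + \frac{Z^{2}}{2} - 16 Z$ ($R{\left(Z \right)} = -4 + \frac{\left(Z^{2} - 32 Z\right) + 70}{2} = -4 + \frac{70 + Z^{2} - 32 Z}{2} = -4 + \left(35 + \frac{Z^{2}}{2} - 16 Z\right) = 31 + \frac{Z^{2}}{2} - 16 Z$)
$\frac{Q{\left(-37,26 \right)} + R{\left(69 \right)}}{D{\left(-57 \right)} + 1156} = \frac{\left(-8 - 37\right) + \left(31 + \frac{69^{2}}{2} - 1104\right)}{-57 + 1156} = \frac{-45 + \left(31 + \frac{1}{2} \cdot 4761 - 1104\right)}{1099} = \left(-45 + \left(31 + \frac{4761}{2} - 1104\right)\right) \frac{1}{1099} = \left(-45 + \frac{2615}{2}\right) \frac{1}{1099} = \frac{2525}{2} \cdot \frac{1}{1099} = \frac{2525}{2198}$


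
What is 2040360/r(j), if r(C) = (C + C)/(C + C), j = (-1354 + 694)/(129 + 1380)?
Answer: 2040360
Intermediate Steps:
j = -220/503 (j = -660/1509 = -660*1/1509 = -220/503 ≈ -0.43738)
r(C) = 1 (r(C) = (2*C)/((2*C)) = (2*C)*(1/(2*C)) = 1)
2040360/r(j) = 2040360/1 = 2040360*1 = 2040360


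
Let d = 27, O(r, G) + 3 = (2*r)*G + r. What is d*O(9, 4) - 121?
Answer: 1985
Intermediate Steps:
O(r, G) = -3 + r + 2*G*r (O(r, G) = -3 + ((2*r)*G + r) = -3 + (2*G*r + r) = -3 + (r + 2*G*r) = -3 + r + 2*G*r)
d*O(9, 4) - 121 = 27*(-3 + 9 + 2*4*9) - 121 = 27*(-3 + 9 + 72) - 121 = 27*78 - 121 = 2106 - 121 = 1985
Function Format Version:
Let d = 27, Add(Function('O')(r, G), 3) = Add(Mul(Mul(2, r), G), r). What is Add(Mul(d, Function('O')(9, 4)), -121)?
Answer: 1985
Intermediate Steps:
Function('O')(r, G) = Add(-3, r, Mul(2, G, r)) (Function('O')(r, G) = Add(-3, Add(Mul(Mul(2, r), G), r)) = Add(-3, Add(Mul(2, G, r), r)) = Add(-3, Add(r, Mul(2, G, r))) = Add(-3, r, Mul(2, G, r)))
Add(Mul(d, Function('O')(9, 4)), -121) = Add(Mul(27, Add(-3, 9, Mul(2, 4, 9))), -121) = Add(Mul(27, Add(-3, 9, 72)), -121) = Add(Mul(27, 78), -121) = Add(2106, -121) = 1985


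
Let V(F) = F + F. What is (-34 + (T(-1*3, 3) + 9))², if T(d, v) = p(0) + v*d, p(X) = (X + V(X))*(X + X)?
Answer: 1156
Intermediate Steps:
V(F) = 2*F
p(X) = 6*X² (p(X) = (X + 2*X)*(X + X) = (3*X)*(2*X) = 6*X²)
T(d, v) = d*v (T(d, v) = 6*0² + v*d = 6*0 + d*v = 0 + d*v = d*v)
(-34 + (T(-1*3, 3) + 9))² = (-34 + (-1*3*3 + 9))² = (-34 + (-3*3 + 9))² = (-34 + (-9 + 9))² = (-34 + 0)² = (-34)² = 1156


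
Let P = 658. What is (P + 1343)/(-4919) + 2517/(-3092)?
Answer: -18568215/15209548 ≈ -1.2208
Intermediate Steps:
(P + 1343)/(-4919) + 2517/(-3092) = (658 + 1343)/(-4919) + 2517/(-3092) = 2001*(-1/4919) + 2517*(-1/3092) = -2001/4919 - 2517/3092 = -18568215/15209548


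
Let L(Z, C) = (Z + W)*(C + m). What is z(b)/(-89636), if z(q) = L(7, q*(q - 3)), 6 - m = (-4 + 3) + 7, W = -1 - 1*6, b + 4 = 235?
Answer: 0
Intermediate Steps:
b = 231 (b = -4 + 235 = 231)
W = -7 (W = -1 - 6 = -7)
m = 0 (m = 6 - ((-4 + 3) + 7) = 6 - (-1 + 7) = 6 - 1*6 = 6 - 6 = 0)
L(Z, C) = C*(-7 + Z) (L(Z, C) = (Z - 7)*(C + 0) = (-7 + Z)*C = C*(-7 + Z))
z(q) = 0 (z(q) = (q*(q - 3))*(-7 + 7) = (q*(-3 + q))*0 = 0)
z(b)/(-89636) = 0/(-89636) = 0*(-1/89636) = 0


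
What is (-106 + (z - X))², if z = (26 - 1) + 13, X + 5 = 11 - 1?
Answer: 5329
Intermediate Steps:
X = 5 (X = -5 + (11 - 1) = -5 + 10 = 5)
z = 38 (z = 25 + 13 = 38)
(-106 + (z - X))² = (-106 + (38 - 1*5))² = (-106 + (38 - 5))² = (-106 + 33)² = (-73)² = 5329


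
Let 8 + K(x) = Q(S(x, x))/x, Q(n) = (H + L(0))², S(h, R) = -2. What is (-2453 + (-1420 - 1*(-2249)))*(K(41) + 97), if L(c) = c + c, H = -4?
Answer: -5951960/41 ≈ -1.4517e+5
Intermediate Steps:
L(c) = 2*c
Q(n) = 16 (Q(n) = (-4 + 2*0)² = (-4 + 0)² = (-4)² = 16)
K(x) = -8 + 16/x
(-2453 + (-1420 - 1*(-2249)))*(K(41) + 97) = (-2453 + (-1420 - 1*(-2249)))*((-8 + 16/41) + 97) = (-2453 + (-1420 + 2249))*((-8 + 16*(1/41)) + 97) = (-2453 + 829)*((-8 + 16/41) + 97) = -1624*(-312/41 + 97) = -1624*3665/41 = -5951960/41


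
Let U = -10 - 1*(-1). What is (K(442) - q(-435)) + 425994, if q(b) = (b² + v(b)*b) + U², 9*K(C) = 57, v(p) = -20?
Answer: 683983/3 ≈ 2.2799e+5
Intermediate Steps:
K(C) = 19/3 (K(C) = (⅑)*57 = 19/3)
U = -9 (U = -10 + 1 = -9)
q(b) = 81 + b² - 20*b (q(b) = (b² - 20*b) + (-9)² = (b² - 20*b) + 81 = 81 + b² - 20*b)
(K(442) - q(-435)) + 425994 = (19/3 - (81 + (-435)² - 20*(-435))) + 425994 = (19/3 - (81 + 189225 + 8700)) + 425994 = (19/3 - 1*198006) + 425994 = (19/3 - 198006) + 425994 = -593999/3 + 425994 = 683983/3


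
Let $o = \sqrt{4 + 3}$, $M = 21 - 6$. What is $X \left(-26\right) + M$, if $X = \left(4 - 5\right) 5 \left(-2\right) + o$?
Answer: $-245 - 26 \sqrt{7} \approx -313.79$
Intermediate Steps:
$M = 15$
$o = \sqrt{7} \approx 2.6458$
$X = 10 + \sqrt{7}$ ($X = \left(4 - 5\right) 5 \left(-2\right) + \sqrt{7} = \left(-1\right) 5 \left(-2\right) + \sqrt{7} = \left(-5\right) \left(-2\right) + \sqrt{7} = 10 + \sqrt{7} \approx 12.646$)
$X \left(-26\right) + M = \left(10 + \sqrt{7}\right) \left(-26\right) + 15 = \left(-260 - 26 \sqrt{7}\right) + 15 = -245 - 26 \sqrt{7}$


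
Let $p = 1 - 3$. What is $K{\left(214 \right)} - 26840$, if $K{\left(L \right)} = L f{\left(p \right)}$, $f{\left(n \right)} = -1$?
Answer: $-27054$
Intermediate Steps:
$p = -2$ ($p = 1 - 3 = -2$)
$K{\left(L \right)} = - L$ ($K{\left(L \right)} = L \left(-1\right) = - L$)
$K{\left(214 \right)} - 26840 = \left(-1\right) 214 - 26840 = -214 - 26840 = -27054$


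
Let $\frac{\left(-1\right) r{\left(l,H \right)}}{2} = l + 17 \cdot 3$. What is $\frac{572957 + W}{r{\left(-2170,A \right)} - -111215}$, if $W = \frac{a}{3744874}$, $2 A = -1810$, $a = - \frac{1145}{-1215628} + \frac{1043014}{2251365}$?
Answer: $\frac{5872267687922277923543677}{1183284123195185800446840} \approx 4.9627$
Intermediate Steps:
$a = \frac{1270494835717}{2736822332220}$ ($a = \left(-1145\right) \left(- \frac{1}{1215628}\right) + 1043014 \cdot \frac{1}{2251365} = \frac{1145}{1215628} + \frac{1043014}{2251365} = \frac{1270494835717}{2736822332220} \approx 0.46422$)
$A = -905$ ($A = \frac{1}{2} \left(-1810\right) = -905$)
$W = \frac{1270494835717}{10249054794550040280}$ ($W = \frac{1270494835717}{2736822332220 \cdot 3744874} = \frac{1270494835717}{2736822332220} \cdot \frac{1}{3744874} = \frac{1270494835717}{10249054794550040280} \approx 1.2396 \cdot 10^{-7}$)
$r{\left(l,H \right)} = -102 - 2 l$ ($r{\left(l,H \right)} = - 2 \left(l + 17 \cdot 3\right) = - 2 \left(l + 51\right) = - 2 \left(51 + l\right) = -102 - 2 l$)
$\frac{572957 + W}{r{\left(-2170,A \right)} - -111215} = \frac{572957 + \frac{1270494835717}{10249054794550040280}}{\left(-102 - -4340\right) - -111215} = \frac{5872267687922277923543677}{10249054794550040280 \left(\left(-102 + 4340\right) + 111215\right)} = \frac{5872267687922277923543677}{10249054794550040280 \left(4238 + 111215\right)} = \frac{5872267687922277923543677}{10249054794550040280 \cdot 115453} = \frac{5872267687922277923543677}{10249054794550040280} \cdot \frac{1}{115453} = \frac{5872267687922277923543677}{1183284123195185800446840}$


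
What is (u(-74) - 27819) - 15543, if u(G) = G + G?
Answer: -43510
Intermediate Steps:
u(G) = 2*G
(u(-74) - 27819) - 15543 = (2*(-74) - 27819) - 15543 = (-148 - 27819) - 15543 = -27967 - 15543 = -43510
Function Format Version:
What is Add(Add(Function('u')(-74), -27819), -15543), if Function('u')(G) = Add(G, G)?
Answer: -43510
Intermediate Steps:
Function('u')(G) = Mul(2, G)
Add(Add(Function('u')(-74), -27819), -15543) = Add(Add(Mul(2, -74), -27819), -15543) = Add(Add(-148, -27819), -15543) = Add(-27967, -15543) = -43510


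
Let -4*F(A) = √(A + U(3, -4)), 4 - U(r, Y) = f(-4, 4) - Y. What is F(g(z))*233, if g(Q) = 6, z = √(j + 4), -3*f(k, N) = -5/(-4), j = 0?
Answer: -233*√231/24 ≈ -147.55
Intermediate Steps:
f(k, N) = -5/12 (f(k, N) = -(-5)/(3*(-4)) = -(-5)*(-1)/(3*4) = -⅓*5/4 = -5/12)
z = 2 (z = √(0 + 4) = √4 = 2)
U(r, Y) = 53/12 + Y (U(r, Y) = 4 - (-5/12 - Y) = 4 + (5/12 + Y) = 53/12 + Y)
F(A) = -√(5/12 + A)/4 (F(A) = -√(A + (53/12 - 4))/4 = -√(A + 5/12)/4 = -√(5/12 + A)/4)
F(g(z))*233 = -√(15 + 36*6)/24*233 = -√(15 + 216)/24*233 = -√231/24*233 = -233*√231/24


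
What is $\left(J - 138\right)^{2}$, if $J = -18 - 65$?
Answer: $48841$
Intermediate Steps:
$J = -83$
$\left(J - 138\right)^{2} = \left(-83 - 138\right)^{2} = \left(-221\right)^{2} = 48841$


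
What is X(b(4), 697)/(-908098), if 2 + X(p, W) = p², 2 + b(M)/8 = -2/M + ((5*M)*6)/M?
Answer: -24199/454049 ≈ -0.053296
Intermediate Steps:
b(M) = 224 - 16/M (b(M) = -16 + 8*(-2/M + ((5*M)*6)/M) = -16 + 8*(-2/M + (30*M)/M) = -16 + 8*(-2/M + 30) = -16 + 8*(30 - 2/M) = -16 + (240 - 16/M) = 224 - 16/M)
X(p, W) = -2 + p²
X(b(4), 697)/(-908098) = (-2 + (224 - 16/4)²)/(-908098) = (-2 + (224 - 16*¼)²)*(-1/908098) = (-2 + (224 - 4)²)*(-1/908098) = (-2 + 220²)*(-1/908098) = (-2 + 48400)*(-1/908098) = 48398*(-1/908098) = -24199/454049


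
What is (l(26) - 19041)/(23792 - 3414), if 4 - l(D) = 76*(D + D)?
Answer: -22989/20378 ≈ -1.1281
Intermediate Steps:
l(D) = 4 - 152*D (l(D) = 4 - 76*(D + D) = 4 - 76*2*D = 4 - 152*D)
(l(26) - 19041)/(23792 - 3414) = ((4 - 152*26) - 19041)/(23792 - 3414) = ((4 - 3952) - 19041)/20378 = (-3948 - 19041)*(1/20378) = -22989*1/20378 = -22989/20378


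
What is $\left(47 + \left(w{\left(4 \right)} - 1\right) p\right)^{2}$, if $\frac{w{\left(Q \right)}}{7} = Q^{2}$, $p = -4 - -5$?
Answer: $24964$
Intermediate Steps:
$p = 1$ ($p = -4 + 5 = 1$)
$w{\left(Q \right)} = 7 Q^{2}$
$\left(47 + \left(w{\left(4 \right)} - 1\right) p\right)^{2} = \left(47 + \left(7 \cdot 4^{2} - 1\right) 1\right)^{2} = \left(47 + \left(7 \cdot 16 - 1\right) 1\right)^{2} = \left(47 + \left(112 - 1\right) 1\right)^{2} = \left(47 + 111 \cdot 1\right)^{2} = \left(47 + 111\right)^{2} = 158^{2} = 24964$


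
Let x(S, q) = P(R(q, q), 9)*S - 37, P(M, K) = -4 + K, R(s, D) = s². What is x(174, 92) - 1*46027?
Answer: -45194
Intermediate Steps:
x(S, q) = -37 + 5*S (x(S, q) = (-4 + 9)*S - 37 = 5*S - 37 = -37 + 5*S)
x(174, 92) - 1*46027 = (-37 + 5*174) - 1*46027 = (-37 + 870) - 46027 = 833 - 46027 = -45194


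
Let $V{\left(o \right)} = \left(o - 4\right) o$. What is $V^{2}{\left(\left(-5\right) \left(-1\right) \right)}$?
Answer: $25$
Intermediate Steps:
$V{\left(o \right)} = o \left(-4 + o\right)$ ($V{\left(o \right)} = \left(-4 + o\right) o = o \left(-4 + o\right)$)
$V^{2}{\left(\left(-5\right) \left(-1\right) \right)} = \left(\left(-5\right) \left(-1\right) \left(-4 - -5\right)\right)^{2} = \left(5 \left(-4 + 5\right)\right)^{2} = \left(5 \cdot 1\right)^{2} = 5^{2} = 25$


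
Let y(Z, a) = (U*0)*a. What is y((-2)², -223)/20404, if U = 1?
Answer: 0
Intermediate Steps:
y(Z, a) = 0 (y(Z, a) = (1*0)*a = 0*a = 0)
y((-2)², -223)/20404 = 0/20404 = 0*(1/20404) = 0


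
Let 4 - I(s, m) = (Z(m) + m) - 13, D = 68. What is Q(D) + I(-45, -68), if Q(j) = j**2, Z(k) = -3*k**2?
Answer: 18581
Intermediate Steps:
I(s, m) = 17 - m + 3*m**2 (I(s, m) = 4 - ((-3*m**2 + m) - 13) = 4 - ((m - 3*m**2) - 13) = 4 - (-13 + m - 3*m**2) = 4 + (13 - m + 3*m**2) = 17 - m + 3*m**2)
Q(D) + I(-45, -68) = 68**2 + (17 - 1*(-68) + 3*(-68)**2) = 4624 + (17 + 68 + 3*4624) = 4624 + (17 + 68 + 13872) = 4624 + 13957 = 18581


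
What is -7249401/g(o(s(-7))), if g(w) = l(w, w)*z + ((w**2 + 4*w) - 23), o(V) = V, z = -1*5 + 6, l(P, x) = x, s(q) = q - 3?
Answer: -805489/3 ≈ -2.6850e+5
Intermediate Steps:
s(q) = -3 + q
z = 1 (z = -5 + 6 = 1)
g(w) = -23 + w**2 + 5*w (g(w) = w*1 + ((w**2 + 4*w) - 23) = w + (-23 + w**2 + 4*w) = -23 + w**2 + 5*w)
-7249401/g(o(s(-7))) = -7249401/(-23 + (-3 - 7)**2 + 5*(-3 - 7)) = -7249401/(-23 + (-10)**2 + 5*(-10)) = -7249401/(-23 + 100 - 50) = -7249401/27 = -7249401*1/27 = -805489/3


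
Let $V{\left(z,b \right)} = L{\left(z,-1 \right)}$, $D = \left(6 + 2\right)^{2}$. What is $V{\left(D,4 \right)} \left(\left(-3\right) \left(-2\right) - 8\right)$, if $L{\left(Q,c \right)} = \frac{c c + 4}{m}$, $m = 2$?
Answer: $-5$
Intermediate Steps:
$D = 64$ ($D = 8^{2} = 64$)
$L{\left(Q,c \right)} = 2 + \frac{c^{2}}{2}$ ($L{\left(Q,c \right)} = \frac{c c + 4}{2} = \left(c^{2} + 4\right) \frac{1}{2} = \left(4 + c^{2}\right) \frac{1}{2} = 2 + \frac{c^{2}}{2}$)
$V{\left(z,b \right)} = \frac{5}{2}$ ($V{\left(z,b \right)} = 2 + \frac{\left(-1\right)^{2}}{2} = 2 + \frac{1}{2} \cdot 1 = 2 + \frac{1}{2} = \frac{5}{2}$)
$V{\left(D,4 \right)} \left(\left(-3\right) \left(-2\right) - 8\right) = \frac{5 \left(\left(-3\right) \left(-2\right) - 8\right)}{2} = \frac{5 \left(6 - 8\right)}{2} = \frac{5}{2} \left(-2\right) = -5$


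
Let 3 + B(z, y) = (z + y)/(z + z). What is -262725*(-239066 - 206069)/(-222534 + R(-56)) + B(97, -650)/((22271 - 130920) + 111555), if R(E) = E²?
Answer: -32965562440299115/61844347036 ≈ -5.3304e+5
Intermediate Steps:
B(z, y) = -3 + (y + z)/(2*z) (B(z, y) = -3 + (z + y)/(z + z) = -3 + (y + z)/((2*z)) = -3 + (y + z)*(1/(2*z)) = -3 + (y + z)/(2*z))
-262725*(-239066 - 206069)/(-222534 + R(-56)) + B(97, -650)/((22271 - 130920) + 111555) = -262725*(-239066 - 206069)/(-222534 + (-56)²) + ((½)*(-650 - 5*97)/97)/((22271 - 130920) + 111555) = -262725*(-445135/(-222534 + 3136)) + ((½)*(1/97)*(-650 - 485))/(-108649 + 111555) = -262725/((-219398*(-1/445135))) + ((½)*(1/97)*(-1135))/2906 = -262725/219398/445135 - 1135/194*1/2906 = -262725*445135/219398 - 1135/563764 = -116948092875/219398 - 1135/563764 = -32965562440299115/61844347036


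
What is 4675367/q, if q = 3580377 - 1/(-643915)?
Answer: 3010538941805/2305458455956 ≈ 1.3058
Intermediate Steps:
q = 2305458455956/643915 (q = 3580377 - 1*(-1/643915) = 3580377 + 1/643915 = 2305458455956/643915 ≈ 3.5804e+6)
4675367/q = 4675367/(2305458455956/643915) = 4675367*(643915/2305458455956) = 3010538941805/2305458455956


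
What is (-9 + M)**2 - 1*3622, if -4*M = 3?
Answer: -56431/16 ≈ -3526.9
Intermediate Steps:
M = -3/4 (M = -1/4*3 = -3/4 ≈ -0.75000)
(-9 + M)**2 - 1*3622 = (-9 - 3/4)**2 - 1*3622 = (-39/4)**2 - 3622 = 1521/16 - 3622 = -56431/16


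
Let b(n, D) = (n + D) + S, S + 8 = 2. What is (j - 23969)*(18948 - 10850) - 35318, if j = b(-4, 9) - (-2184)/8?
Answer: -191933624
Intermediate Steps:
S = -6 (S = -8 + 2 = -6)
b(n, D) = -6 + D + n (b(n, D) = (n + D) - 6 = (D + n) - 6 = -6 + D + n)
j = 272 (j = (-6 + 9 - 4) - (-2184)/8 = -1 - (-2184)/8 = -1 - 56*(-39/8) = -1 + 273 = 272)
(j - 23969)*(18948 - 10850) - 35318 = (272 - 23969)*(18948 - 10850) - 35318 = -23697*8098 - 35318 = -191898306 - 35318 = -191933624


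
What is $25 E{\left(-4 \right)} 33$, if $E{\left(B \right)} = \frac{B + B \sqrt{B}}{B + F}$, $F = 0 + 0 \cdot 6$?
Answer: $825 + 1650 i \approx 825.0 + 1650.0 i$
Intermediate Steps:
$F = 0$ ($F = 0 + 0 = 0$)
$E{\left(B \right)} = \frac{B + B^{\frac{3}{2}}}{B}$ ($E{\left(B \right)} = \frac{B + B \sqrt{B}}{B + 0} = \frac{B + B^{\frac{3}{2}}}{B}$)
$25 E{\left(-4 \right)} 33 = 25 \left(1 + \sqrt{-4}\right) 33 = 25 \left(1 + 2 i\right) 33 = \left(25 + 50 i\right) 33 = 825 + 1650 i$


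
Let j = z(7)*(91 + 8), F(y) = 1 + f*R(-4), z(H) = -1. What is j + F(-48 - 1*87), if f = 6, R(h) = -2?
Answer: -110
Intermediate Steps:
F(y) = -11 (F(y) = 1 + 6*(-2) = 1 - 12 = -11)
j = -99 (j = -(91 + 8) = -1*99 = -99)
j + F(-48 - 1*87) = -99 - 11 = -110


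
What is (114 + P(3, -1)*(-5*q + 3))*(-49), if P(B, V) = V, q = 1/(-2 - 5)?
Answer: -5404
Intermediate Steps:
q = -⅐ (q = 1/(-7) = -⅐ ≈ -0.14286)
(114 + P(3, -1)*(-5*q + 3))*(-49) = (114 - (-5*(-⅐) + 3))*(-49) = (114 - (5/7 + 3))*(-49) = (114 - 1*26/7)*(-49) = (114 - 26/7)*(-49) = (772/7)*(-49) = -5404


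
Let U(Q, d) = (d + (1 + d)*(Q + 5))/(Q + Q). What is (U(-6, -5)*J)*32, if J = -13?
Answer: -104/3 ≈ -34.667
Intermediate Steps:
U(Q, d) = (d + (1 + d)*(5 + Q))/(2*Q) (U(Q, d) = (d + (1 + d)*(5 + Q))/((2*Q)) = (d + (1 + d)*(5 + Q))*(1/(2*Q)) = (d + (1 + d)*(5 + Q))/(2*Q))
(U(-6, -5)*J)*32 = (((1/2)*(5 + 6*(-5) - 6*(1 - 5))/(-6))*(-13))*32 = (((1/2)*(-1/6)*(5 - 30 - 6*(-4)))*(-13))*32 = (((1/2)*(-1/6)*(5 - 30 + 24))*(-13))*32 = (((1/2)*(-1/6)*(-1))*(-13))*32 = ((1/12)*(-13))*32 = -13/12*32 = -104/3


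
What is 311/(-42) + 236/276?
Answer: -2109/322 ≈ -6.5497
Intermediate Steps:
311/(-42) + 236/276 = 311*(-1/42) + 236*(1/276) = -311/42 + 59/69 = -2109/322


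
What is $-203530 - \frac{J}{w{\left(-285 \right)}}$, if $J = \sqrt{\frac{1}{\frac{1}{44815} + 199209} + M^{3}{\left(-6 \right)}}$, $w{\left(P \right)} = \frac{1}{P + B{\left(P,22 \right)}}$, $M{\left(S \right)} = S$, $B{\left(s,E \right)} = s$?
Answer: $-203530 + \frac{285 i \sqrt{35569117638441136394}}{202898894} \approx -2.0353 \cdot 10^{5} + 8377.3 i$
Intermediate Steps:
$w{\left(P \right)} = \frac{1}{2 P}$ ($w{\left(P \right)} = \frac{1}{P + P} = \frac{1}{2 P}$)
$J = \frac{i \sqrt{35569117638441136394}}{405797788}$ ($J = \sqrt{\frac{1}{\frac{1}{44815} + 199209} + \left(-6\right)^{3}} = \sqrt{\frac{1}{\frac{1}{44815} + 199209} - 216} = \sqrt{\frac{1}{\frac{8927551336}{44815}} - 216} = \sqrt{\frac{44815}{8927551336} - 216} = \sqrt{- \frac{1928351043761}{8927551336}} = \frac{i \sqrt{35569117638441136394}}{405797788} \approx 14.697 i$)
$-203530 - \frac{J}{w{\left(-285 \right)}} = -203530 - \frac{\frac{1}{405797788} i \sqrt{35569117638441136394}}{\frac{1}{2} \frac{1}{-285}} = -203530 - \frac{\frac{1}{405797788} i \sqrt{35569117638441136394}}{\frac{1}{2} \left(- \frac{1}{285}\right)} = -203530 - \frac{\frac{1}{405797788} i \sqrt{35569117638441136394}}{- \frac{1}{570}} = -203530 - \frac{i \sqrt{35569117638441136394}}{405797788} \left(-570\right) = -203530 - - \frac{285 i \sqrt{35569117638441136394}}{202898894} = -203530 + \frac{285 i \sqrt{35569117638441136394}}{202898894}$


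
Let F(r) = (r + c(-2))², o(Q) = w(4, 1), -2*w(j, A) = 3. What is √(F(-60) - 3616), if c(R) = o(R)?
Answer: √665/2 ≈ 12.894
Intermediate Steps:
w(j, A) = -3/2 (w(j, A) = -½*3 = -3/2)
o(Q) = -3/2
c(R) = -3/2
F(r) = (-3/2 + r)² (F(r) = (r - 3/2)² = (-3/2 + r)²)
√(F(-60) - 3616) = √((-3 + 2*(-60))²/4 - 3616) = √((-3 - 120)²/4 - 3616) = √((¼)*(-123)² - 3616) = √((¼)*15129 - 3616) = √(15129/4 - 3616) = √(665/4) = √665/2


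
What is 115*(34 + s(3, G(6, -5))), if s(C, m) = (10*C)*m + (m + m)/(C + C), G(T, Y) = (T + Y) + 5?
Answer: 24840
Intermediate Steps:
G(T, Y) = 5 + T + Y
s(C, m) = m/C + 10*C*m (s(C, m) = 10*C*m + (2*m)/((2*C)) = 10*C*m + (2*m)*(1/(2*C)) = 10*C*m + m/C = m/C + 10*C*m)
115*(34 + s(3, G(6, -5))) = 115*(34 + ((5 + 6 - 5)/3 + 10*3*(5 + 6 - 5))) = 115*(34 + (6*(1/3) + 10*3*6)) = 115*(34 + (2 + 180)) = 115*(34 + 182) = 115*216 = 24840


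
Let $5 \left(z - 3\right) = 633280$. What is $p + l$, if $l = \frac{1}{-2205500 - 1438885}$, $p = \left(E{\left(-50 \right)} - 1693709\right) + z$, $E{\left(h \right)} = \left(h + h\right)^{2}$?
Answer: $- \frac{5674489664251}{3644385} \approx -1.5571 \cdot 10^{6}$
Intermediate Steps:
$E{\left(h \right)} = 4 h^{2}$ ($E{\left(h \right)} = \left(2 h\right)^{2} = 4 h^{2}$)
$z = 126659$ ($z = 3 + \frac{1}{5} \cdot 633280 = 3 + 126656 = 126659$)
$p = -1557050$ ($p = \left(4 \left(-50\right)^{2} - 1693709\right) + 126659 = \left(4 \cdot 2500 - 1693709\right) + 126659 = \left(10000 - 1693709\right) + 126659 = -1683709 + 126659 = -1557050$)
$l = - \frac{1}{3644385}$ ($l = \frac{1}{-2205500 - 1438885} = \frac{1}{-3644385} = - \frac{1}{3644385} \approx -2.7439 \cdot 10^{-7}$)
$p + l = -1557050 - \frac{1}{3644385} = - \frac{5674489664251}{3644385}$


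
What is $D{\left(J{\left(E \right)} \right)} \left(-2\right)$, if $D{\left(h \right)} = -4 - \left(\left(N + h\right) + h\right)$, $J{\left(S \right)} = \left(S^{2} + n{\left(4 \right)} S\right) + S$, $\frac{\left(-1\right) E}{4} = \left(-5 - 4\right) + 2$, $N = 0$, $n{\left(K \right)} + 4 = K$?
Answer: $3256$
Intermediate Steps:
$n{\left(K \right)} = -4 + K$
$E = 28$ ($E = - 4 \left(\left(-5 - 4\right) + 2\right) = - 4 \left(-9 + 2\right) = \left(-4\right) \left(-7\right) = 28$)
$J{\left(S \right)} = S + S^{2}$ ($J{\left(S \right)} = \left(S^{2} + \left(-4 + 4\right) S\right) + S = \left(S^{2} + 0 S\right) + S = \left(S^{2} + 0\right) + S = S^{2} + S = S + S^{2}$)
$D{\left(h \right)} = -4 - 2 h$ ($D{\left(h \right)} = -4 - \left(\left(0 + h\right) + h\right) = -4 - \left(h + h\right) = -4 - 2 h$)
$D{\left(J{\left(E \right)} \right)} \left(-2\right) = \left(-4 - 2 \cdot 28 \left(1 + 28\right)\right) \left(-2\right) = \left(-4 - 2 \cdot 28 \cdot 29\right) \left(-2\right) = \left(-4 - 1624\right) \left(-2\right) = \left(-1628\right) \left(-2\right) = 3256$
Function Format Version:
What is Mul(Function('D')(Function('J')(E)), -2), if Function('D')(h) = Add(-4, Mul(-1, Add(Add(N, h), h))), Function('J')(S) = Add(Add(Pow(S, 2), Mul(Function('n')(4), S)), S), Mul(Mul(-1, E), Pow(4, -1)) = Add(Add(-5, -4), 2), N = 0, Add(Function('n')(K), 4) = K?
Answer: 3256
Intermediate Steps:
Function('n')(K) = Add(-4, K)
E = 28 (E = Mul(-4, Add(Add(-5, -4), 2)) = Mul(-4, Add(-9, 2)) = Mul(-4, -7) = 28)
Function('J')(S) = Add(S, Pow(S, 2)) (Function('J')(S) = Add(Add(Pow(S, 2), Mul(Add(-4, 4), S)), S) = Add(Add(Pow(S, 2), Mul(0, S)), S) = Add(Add(Pow(S, 2), 0), S) = Add(Pow(S, 2), S) = Add(S, Pow(S, 2)))
Function('D')(h) = Add(-4, Mul(-2, h)) (Function('D')(h) = Add(-4, Mul(-1, Add(Add(0, h), h))) = Add(-4, Mul(-1, Add(h, h))) = Add(-4, Mul(-1, Mul(2, h))) = Add(-4, Mul(-2, h)))
Mul(Function('D')(Function('J')(E)), -2) = Mul(Add(-4, Mul(-2, Mul(28, Add(1, 28)))), -2) = Mul(Add(-4, Mul(-2, Mul(28, 29))), -2) = Mul(Add(-4, Mul(-2, 812)), -2) = Mul(Add(-4, -1624), -2) = Mul(-1628, -2) = 3256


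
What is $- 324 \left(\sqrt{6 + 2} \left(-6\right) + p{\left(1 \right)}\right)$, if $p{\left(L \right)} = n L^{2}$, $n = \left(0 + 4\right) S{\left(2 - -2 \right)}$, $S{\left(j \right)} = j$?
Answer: $-5184 + 3888 \sqrt{2} \approx 314.46$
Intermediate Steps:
$n = 16$ ($n = \left(0 + 4\right) \left(2 - -2\right) = 4 \left(2 + 2\right) = 4 \cdot 4 = 16$)
$p{\left(L \right)} = 16 L^{2}$
$- 324 \left(\sqrt{6 + 2} \left(-6\right) + p{\left(1 \right)}\right) = - 324 \left(\sqrt{6 + 2} \left(-6\right) + 16 \cdot 1^{2}\right) = - 324 \left(\sqrt{8} \left(-6\right) + 16 \cdot 1\right) = - 324 \left(2 \sqrt{2} \left(-6\right) + 16\right) = - 324 \left(- 12 \sqrt{2} + 16\right) = - 324 \left(16 - 12 \sqrt{2}\right) = -5184 + 3888 \sqrt{2}$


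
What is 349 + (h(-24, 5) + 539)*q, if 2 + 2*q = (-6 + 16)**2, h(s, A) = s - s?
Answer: 26760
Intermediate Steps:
h(s, A) = 0
q = 49 (q = -1 + (-6 + 16)**2/2 = -1 + (1/2)*10**2 = -1 + (1/2)*100 = -1 + 50 = 49)
349 + (h(-24, 5) + 539)*q = 349 + (0 + 539)*49 = 349 + 539*49 = 349 + 26411 = 26760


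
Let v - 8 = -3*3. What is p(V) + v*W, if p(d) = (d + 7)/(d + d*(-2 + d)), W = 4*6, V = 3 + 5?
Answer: -1329/56 ≈ -23.732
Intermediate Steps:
V = 8
W = 24
p(d) = (7 + d)/(d + d*(-2 + d))
v = -1 (v = 8 - 3*3 = 8 - 9 = -1)
p(V) + v*W = (7 + 8)/(8*(-1 + 8)) - 1*24 = (⅛)*15/7 - 24 = (⅛)*(⅐)*15 - 24 = 15/56 - 24 = -1329/56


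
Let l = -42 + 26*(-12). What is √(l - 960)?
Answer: 3*I*√146 ≈ 36.249*I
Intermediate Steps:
l = -354 (l = -42 - 312 = -354)
√(l - 960) = √(-354 - 960) = √(-1314) = 3*I*√146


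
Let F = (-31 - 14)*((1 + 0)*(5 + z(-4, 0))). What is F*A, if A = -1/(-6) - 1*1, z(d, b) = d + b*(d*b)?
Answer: 75/2 ≈ 37.500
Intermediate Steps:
z(d, b) = d + d*b**2 (z(d, b) = d + b*(b*d) = d + d*b**2)
A = -5/6 (A = -1*(-1/6) - 1 = 1/6 - 1 = -5/6 ≈ -0.83333)
F = -45 (F = (-31 - 14)*((1 + 0)*(5 - 4*(1 + 0**2))) = -45*(5 - 4*(1 + 0)) = -45*(5 - 4*1) = -45*(5 - 4) = -45 ≈ -45.000)
F*A = -45*(-5/6) = 75/2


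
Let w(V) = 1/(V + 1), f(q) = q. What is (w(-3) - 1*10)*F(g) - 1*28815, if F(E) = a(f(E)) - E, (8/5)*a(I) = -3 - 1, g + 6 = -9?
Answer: -115785/4 ≈ -28946.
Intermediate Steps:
g = -15 (g = -6 - 9 = -15)
a(I) = -5/2 (a(I) = 5*(-3 - 1)/8 = (5/8)*(-4) = -5/2)
F(E) = -5/2 - E
w(V) = 1/(1 + V)
(w(-3) - 1*10)*F(g) - 1*28815 = (1/(1 - 3) - 1*10)*(-5/2 - 1*(-15)) - 1*28815 = (1/(-2) - 10)*(-5/2 + 15) - 28815 = (-½ - 10)*(25/2) - 28815 = -21/2*25/2 - 28815 = -525/4 - 28815 = -115785/4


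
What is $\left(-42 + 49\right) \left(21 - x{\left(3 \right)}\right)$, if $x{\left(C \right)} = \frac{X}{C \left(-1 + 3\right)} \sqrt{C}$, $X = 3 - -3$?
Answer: $147 - 7 \sqrt{3} \approx 134.88$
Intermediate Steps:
$X = 6$ ($X = 3 + 3 = 6$)
$x{\left(C \right)} = \frac{3}{\sqrt{C}}$ ($x{\left(C \right)} = \frac{6}{C \left(-1 + 3\right)} \sqrt{C} = \frac{6}{C 2} \sqrt{C} = \frac{6}{2 C} \sqrt{C} = 6 \frac{1}{2 C} \sqrt{C} = \frac{3}{C} \sqrt{C} = \frac{3}{\sqrt{C}}$)
$\left(-42 + 49\right) \left(21 - x{\left(3 \right)}\right) = \left(-42 + 49\right) \left(21 - \frac{3}{\sqrt{3}}\right) = 7 \left(21 - 3 \frac{\sqrt{3}}{3}\right) = 7 \left(21 - \sqrt{3}\right) = 147 - 7 \sqrt{3}$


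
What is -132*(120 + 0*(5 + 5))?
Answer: -15840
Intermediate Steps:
-132*(120 + 0*(5 + 5)) = -132*(120 + 0*10) = -132*(120 + 0) = -132*120 = -15840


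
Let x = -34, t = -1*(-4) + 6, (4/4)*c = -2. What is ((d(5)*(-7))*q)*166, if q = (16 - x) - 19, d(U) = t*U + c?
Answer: -1729056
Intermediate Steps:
c = -2
t = 10 (t = 4 + 6 = 10)
d(U) = -2 + 10*U (d(U) = 10*U - 2 = -2 + 10*U)
q = 31 (q = (16 - 1*(-34)) - 19 = (16 + 34) - 19 = 50 - 19 = 31)
((d(5)*(-7))*q)*166 = (((-2 + 10*5)*(-7))*31)*166 = (((-2 + 50)*(-7))*31)*166 = ((48*(-7))*31)*166 = -336*31*166 = -10416*166 = -1729056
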